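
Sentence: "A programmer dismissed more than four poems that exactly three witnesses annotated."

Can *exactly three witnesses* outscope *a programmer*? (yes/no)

No

Structurally, *exactly three witnesses* is inside the relative clause *that exactly three witnesses annotated* modifying *more than four poems*.
The relative clause forms an island for QR, so the quantifier is confined to the head noun's restrictor.
*exactly three witnesses* is confined to the island and cannot take scope over *a programmer*.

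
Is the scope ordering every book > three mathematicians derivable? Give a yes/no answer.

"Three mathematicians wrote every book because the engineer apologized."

The adjunct island is irrelevant here — *every book* and *three mathematicians* are both in the matrix clause.
With no island boundary between them, the object can take inverse scope over the subject via ordinary QR within the clause.

Yes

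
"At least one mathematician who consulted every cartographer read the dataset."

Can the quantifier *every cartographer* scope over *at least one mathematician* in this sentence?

No

The DP *every cartographer* is contained in the relative clause *who consulted every cartographer*.
Relative clauses are scope islands: a quantifier cannot QR out of a relative clause to take scope in the matrix clause.
There is no licit LF on which *every cartographer* c-commands *at least one mathematician*.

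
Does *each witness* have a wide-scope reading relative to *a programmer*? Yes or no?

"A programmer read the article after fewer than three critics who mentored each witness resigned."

*each witness* is embedded in the relative clause *who mentored each witness*, which is itself inside the adjunct *after fewer than three critics who mentored each witness resigned*.
Nested islands: the RC island is itself inside an adjunct island, so wide scope is doubly excluded.
*each witness* is confined to the island and cannot take scope over *a programmer*.
(Only the surface reading survives: one fixed programmer with respect to all the relevant witnesses.)

No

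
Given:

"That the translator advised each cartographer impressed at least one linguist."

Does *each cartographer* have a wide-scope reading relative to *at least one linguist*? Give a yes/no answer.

*each cartographer* is embedded in the sentential subject *that the translator advised each cartographer*.
Sentential subjects are islands: a quantifier inside the subject clause cannot raise over the matrix predicate.
The ordering *each cartographer* > *at least one linguist* is therefore underivable.

No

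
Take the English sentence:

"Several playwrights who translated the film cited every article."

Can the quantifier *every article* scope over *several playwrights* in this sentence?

Yes

The relative clause *who translated the film* modifies *several playwrights*, but *every article* is not inside that relative clause — it is an argument of the matrix verb.
No island intervenes, so both surface and inverse scope are derivable.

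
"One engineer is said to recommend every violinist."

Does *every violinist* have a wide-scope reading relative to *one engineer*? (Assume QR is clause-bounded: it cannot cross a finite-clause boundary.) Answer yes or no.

Yes

*every violinist* is inside a raising infinitive, which is transparent to QR (no CP barrier), so it behaves as a matrix argument.
Clause-internal QR can adjoin the lower DP above the subject, yielding the inverse reading.
The sentence is scopally ambiguous between *one engineer* > *every violinist* and *every violinist* > *one engineer*.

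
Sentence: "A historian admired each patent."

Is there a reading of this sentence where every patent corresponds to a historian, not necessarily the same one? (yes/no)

This is the *each patent* > *a historian* reading.
Both DPs are arguments of the same predicate; there is no clause or island boundary between them.
QR within a single clause is free, so the lower quantifier may take scope over the higher one.
Both orderings are possible: *a historian* > *each patent* and *each patent* > *a historian*.

Yes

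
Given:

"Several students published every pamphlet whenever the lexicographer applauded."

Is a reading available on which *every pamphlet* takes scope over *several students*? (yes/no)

Yes

Neither queried DP is inside the adjunct, so the adjunct-island constraint does not apply.
No island intervenes, so both surface and inverse scope are derivable.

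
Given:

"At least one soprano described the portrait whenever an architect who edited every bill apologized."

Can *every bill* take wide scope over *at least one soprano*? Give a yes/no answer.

No

The DP *every bill* is contained in the relative clause *who edited every bill*, which is itself inside the adjunct *whenever an architect who edited every bill apologized*.
Both the relative clause and the enclosing adjunct are scope islands; QR cannot cross either.
Hence only narrow scope for *every bill* (under *at least one soprano*) survives.
(Only the surface reading survives: one fixed soprano with respect to all the relevant bills.)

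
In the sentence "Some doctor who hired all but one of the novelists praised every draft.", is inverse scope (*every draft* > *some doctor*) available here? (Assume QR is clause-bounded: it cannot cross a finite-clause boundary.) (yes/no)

The relative clause *who hired all but one of the novelists* modifies *some doctor*, but *every draft* is not inside that relative clause — it is an argument of the matrix verb.
Ordinary QR to a clause-peripheral position gives the wide-scope LF for the lower DP.

Yes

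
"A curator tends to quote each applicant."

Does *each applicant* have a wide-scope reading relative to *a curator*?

Yes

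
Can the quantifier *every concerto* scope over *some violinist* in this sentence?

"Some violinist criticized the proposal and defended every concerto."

No

The DP *every concerto* is contained in one conjunct of the coordinate structure (*defended every concerto*).
The Coordinate Structure Constraint blocks movement (including QR) out of a single conjunct.
So *every concerto* cannot raise high enough to outscope *some violinist*; only the surface ordering *some violinist* > *every concerto* is available.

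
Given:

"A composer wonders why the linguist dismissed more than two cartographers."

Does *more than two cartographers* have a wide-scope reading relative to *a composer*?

No

The target quantifier *more than two cartographers* is part of the embedded question *why the linguist dismissed more than two cartographers*.
QR across an interrogative CP boundary is ruled out as a wh-island violation.
So the wide-scope reading for *more than two cartographers* is blocked.
(Only the surface reading survives: one fixed composer with respect to all the relevant cartographers.)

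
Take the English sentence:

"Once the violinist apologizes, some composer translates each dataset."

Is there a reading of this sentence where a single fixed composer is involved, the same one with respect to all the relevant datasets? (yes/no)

Yes

This is the *some composer* > *each dataset* reading.
Nothing needs to raise for *some composer* > *each dataset*, so no island constraint is at stake.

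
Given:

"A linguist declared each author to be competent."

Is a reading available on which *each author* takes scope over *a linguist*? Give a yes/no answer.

This is an ECM construction: *each author* is the infinitival subject, Case-marked by the matrix verb, and the infinitive is transparent for QR.
Clause-internal QR can adjoin the lower DP above the subject, yielding the inverse reading.

Yes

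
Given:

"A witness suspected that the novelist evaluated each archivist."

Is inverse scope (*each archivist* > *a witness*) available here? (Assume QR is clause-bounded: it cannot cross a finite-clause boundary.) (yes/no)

The target quantifier *each archivist* is part of the finite complement clause *that the novelist evaluated each archivist*.
With QR restricted to its own tensed clause, the embedded quantifier cannot reach a matrix scope position.
So *each archivist* cannot raise high enough to outscope *a witness*; only the surface ordering *a witness* > *each archivist* is available.
(Only the surface reading survives: one fixed witness with respect to all the relevant archivists.)

No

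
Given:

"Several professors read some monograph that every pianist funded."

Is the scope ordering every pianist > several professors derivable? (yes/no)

No

*every pianist* sits inside the relative clause *that every pianist funded* modifying *some monograph*.
Relative clauses are scope islands: a quantifier cannot QR out of a relative clause to take scope in the matrix clause.
There is no licit LF on which *every pianist* c-commands *several professors*.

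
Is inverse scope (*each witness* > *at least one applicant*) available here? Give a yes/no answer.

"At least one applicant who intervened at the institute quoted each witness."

*each witness* sits in the matrix clause, not in the relative clause on *at least one applicant*.
With no island boundary between them, the object can take inverse scope over the subject via ordinary QR within the clause.
Both orderings are possible: *at least one applicant* > *each witness* and *each witness* > *at least one applicant*.

Yes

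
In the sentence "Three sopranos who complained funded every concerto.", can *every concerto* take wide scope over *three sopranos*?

*every concerto* is a matrix argument; only *three sopranos* is modified by the relative clause *who complained*, so the RC island is irrelevant to the target quantifier.
Since no island is crossed, the inverse ordering is licensed alongside surface scope.

Yes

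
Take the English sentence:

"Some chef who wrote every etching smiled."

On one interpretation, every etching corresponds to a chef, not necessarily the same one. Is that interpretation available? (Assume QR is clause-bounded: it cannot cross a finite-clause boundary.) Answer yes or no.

No

This is the *every etching* > *some chef* reading.
*every etching* sits inside the relative clause *who wrote every etching*.
Relative clauses are scope islands: a quantifier cannot QR out of a relative clause to take scope in the matrix clause.
There is no licit LF on which *every etching* c-commands *some chef*.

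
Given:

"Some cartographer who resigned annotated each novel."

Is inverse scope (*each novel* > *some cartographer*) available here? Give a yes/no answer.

Yes

The relative clause *who resigned* modifies *some cartographer*, but *each novel* is not inside that relative clause — it is an argument of the matrix verb.
Clause-internal QR can adjoin the lower DP above the subject, yielding the inverse reading.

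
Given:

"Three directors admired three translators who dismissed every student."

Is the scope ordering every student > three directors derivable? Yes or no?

The DP *every student* is contained in the relative clause *who dismissed every student* modifying *three translators*.
Relative clauses are scope islands: a quantifier cannot QR out of a relative clause to take scope in the matrix clause.
So *every student* cannot raise to a position above *three directors*.

No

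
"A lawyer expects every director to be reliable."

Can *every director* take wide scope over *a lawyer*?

Yes

ECM infinitives lack a CP barrier, so *every director* can QR over the matrix subject *a lawyer*.
QR within a single clause is free, so the lower quantifier may take scope over the higher one.
Both orderings are possible: *a lawyer* > *every director* and *every director* > *a lawyer*.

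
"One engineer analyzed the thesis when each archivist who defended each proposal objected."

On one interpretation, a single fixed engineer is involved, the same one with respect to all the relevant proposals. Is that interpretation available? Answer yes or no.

Yes

That reading corresponds to *one engineer* > *each proposal*.
Nothing needs to raise for *one engineer* > *each proposal*, so no island constraint is at stake.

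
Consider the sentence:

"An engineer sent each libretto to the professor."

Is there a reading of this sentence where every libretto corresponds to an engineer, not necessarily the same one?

This is the *each libretto* > *an engineer* reading.
*an engineer* and *each libretto* are co-arguments of the matrix verb, with nothing but a clause-internal boundary between them.
No island intervenes, so both surface and inverse scope are derivable.

Yes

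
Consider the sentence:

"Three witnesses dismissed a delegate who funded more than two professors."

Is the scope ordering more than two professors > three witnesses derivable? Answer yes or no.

The target quantifier *more than two professors* is part of the relative clause *who funded more than two professors* modifying *a delegate*.
Relative clauses are scope islands: a quantifier cannot QR out of a relative clause to take scope in the matrix clause.
There is no licit LF on which *more than two professors* c-commands *three witnesses*.

No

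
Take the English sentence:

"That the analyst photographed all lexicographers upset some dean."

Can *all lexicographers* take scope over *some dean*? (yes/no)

The target quantifier *all lexicographers* is part of the sentential subject *that the analyst photographed all lexicographers*.
Subjects — clausal subjects included — are islands for extraction, and QR is no exception.
*all lexicographers* is confined to the island and cannot take scope over *some dean*.

No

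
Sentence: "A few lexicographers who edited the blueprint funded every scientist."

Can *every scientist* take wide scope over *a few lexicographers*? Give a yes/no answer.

Yes

*every scientist* sits in the matrix clause, not in the relative clause on *a few lexicographers*.
No island intervenes, so both surface and inverse scope are derivable.
Both orderings are possible: *a few lexicographers* > *every scientist* and *every scientist* > *a few lexicographers*.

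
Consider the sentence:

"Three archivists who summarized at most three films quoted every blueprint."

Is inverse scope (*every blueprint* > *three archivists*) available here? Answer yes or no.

Yes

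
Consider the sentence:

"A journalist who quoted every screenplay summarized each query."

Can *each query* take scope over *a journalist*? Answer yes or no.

Yes

Although the sentence contains a relative clause (*who quoted every screenplay*), *each query* is outside it, in the matrix VP.
Since no island is crossed, the inverse ordering is licensed alongside surface scope.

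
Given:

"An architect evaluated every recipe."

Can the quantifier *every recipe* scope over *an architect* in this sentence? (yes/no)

Yes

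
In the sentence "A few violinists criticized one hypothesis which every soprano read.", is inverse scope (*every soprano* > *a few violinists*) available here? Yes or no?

*every soprano* is embedded in the relative clause *which every soprano read* modifying *one hypothesis*.
QR out of a relative clause is ruled out by the relative-clause island constraint.
The inverse ordering *every soprano* > *a few violinists* is therefore underivable.

No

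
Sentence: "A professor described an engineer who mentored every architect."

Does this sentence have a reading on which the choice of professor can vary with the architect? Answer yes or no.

The described interpretation is the *every architect* > *a professor* scoping.
The target quantifier *every architect* is part of the relative clause *who mentored every architect* modifying *an engineer*.
Relative clauses are scope islands: a quantifier cannot QR out of a relative clause to take scope in the matrix clause.
There is no licit LF on which *every architect* c-commands *a professor*.

No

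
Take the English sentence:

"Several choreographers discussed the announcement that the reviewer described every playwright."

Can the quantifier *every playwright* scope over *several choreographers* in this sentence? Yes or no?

*every playwright* occurs within the complex NP *the announcement that the reviewer described every playwright*.
A that-clause complement to a noun is an island; QR cannot cross the NP boundary.
The inverse ordering *every playwright* > *several choreographers* is therefore underivable.

No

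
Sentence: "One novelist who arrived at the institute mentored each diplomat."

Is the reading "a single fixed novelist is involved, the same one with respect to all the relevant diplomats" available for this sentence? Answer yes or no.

Yes

The paraphrase describes the scope ordering *one novelist* > *each diplomat*.
Surface scope (*one novelist* > *each diplomat*) is always derivable; islands only block QR, not in-situ interpretation.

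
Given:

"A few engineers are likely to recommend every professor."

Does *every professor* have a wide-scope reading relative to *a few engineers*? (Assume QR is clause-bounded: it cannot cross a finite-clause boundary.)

Yes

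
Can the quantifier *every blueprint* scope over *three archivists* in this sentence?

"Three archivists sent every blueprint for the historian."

*three archivists* and *every blueprint* are co-arguments of the matrix verb, with nothing but a clause-internal boundary between them.
No island intervenes, so both surface and inverse scope are derivable.
The sentence is scopally ambiguous between *three archivists* > *every blueprint* and *every blueprint* > *three archivists*.

Yes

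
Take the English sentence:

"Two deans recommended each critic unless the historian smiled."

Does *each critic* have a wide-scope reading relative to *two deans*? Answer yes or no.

Yes

Although there is an adjunct clause, *each critic* is in the main clause, not inside the adjunct.
Since no island is crossed, the inverse ordering is licensed alongside surface scope.
Both orderings are possible: *two deans* > *each critic* and *each critic* > *two deans*.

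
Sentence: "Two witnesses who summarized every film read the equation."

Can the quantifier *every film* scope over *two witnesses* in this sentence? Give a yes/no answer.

No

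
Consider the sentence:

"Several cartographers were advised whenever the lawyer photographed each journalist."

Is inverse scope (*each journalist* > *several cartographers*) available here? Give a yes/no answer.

*each journalist* occurs within the adjunct clause *whenever the lawyer photographed each journalist*.
The adjunct-island constraint bars QR out of an adverbial clause.
The inverse ordering *each journalist* > *several cartographers* is therefore underivable.

No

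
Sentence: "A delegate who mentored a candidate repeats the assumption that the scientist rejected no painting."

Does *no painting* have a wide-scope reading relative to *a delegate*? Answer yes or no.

No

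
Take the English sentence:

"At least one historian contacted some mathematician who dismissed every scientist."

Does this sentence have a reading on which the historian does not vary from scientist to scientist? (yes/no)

Yes

The paraphrase describes the scope ordering *at least one historian* > *every scientist*.
Surface scope (*at least one historian* > *every scientist*) is always derivable; islands only block QR, not in-situ interpretation.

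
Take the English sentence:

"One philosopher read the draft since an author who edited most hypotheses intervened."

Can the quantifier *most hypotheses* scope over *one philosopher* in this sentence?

*most hypotheses* is embedded in the relative clause *who edited most hypotheses*, which is itself inside the adjunct *since an author who edited most hypotheses intervened*.
Two island boundaries intervene — the relative clause and the adjunct. Either alone would block QR.
*most hypotheses* is confined to the island and cannot take scope over *one philosopher*.
(Only the surface reading survives: one fixed philosopher with respect to all the relevant hypotheses.)

No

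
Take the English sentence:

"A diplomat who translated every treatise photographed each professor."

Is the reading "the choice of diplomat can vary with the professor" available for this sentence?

Yes

The paraphrase describes the scope ordering *each professor* > *a diplomat*.
*each professor* sits in the matrix clause, not in the relative clause on *a diplomat*.
No island intervenes, so both surface and inverse scope are derivable.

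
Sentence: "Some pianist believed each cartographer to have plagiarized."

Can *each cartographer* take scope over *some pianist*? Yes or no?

Yes

*each cartographer* is the subject of an ECM infinitive — the infinitival complement of an ECM verb is not a scope island, so *each cartographer* can raise into the matrix clause.
Nothing blocks QR of the lower DP to a position above the higher one, so inverse scope is available.
So *each cartographer* > *some pianist* is among the available readings.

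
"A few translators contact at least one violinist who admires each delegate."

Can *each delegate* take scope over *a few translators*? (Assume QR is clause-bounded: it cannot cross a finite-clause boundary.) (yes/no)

*each delegate* occurs within the relative clause *who admires each delegate* modifying *at least one violinist*.
The relative clause forms an island for QR, so the quantifier is confined to the head noun's restrictor.
So *each delegate* cannot raise to a position above *a few translators*.

No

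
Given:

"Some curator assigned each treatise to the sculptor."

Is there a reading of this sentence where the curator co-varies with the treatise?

Yes

The paraphrase describes the scope ordering *each treatise* > *some curator*.
*each treatise* and *some curator* are in the same minimal clause.
Since no island is crossed, the inverse ordering is licensed alongside surface scope.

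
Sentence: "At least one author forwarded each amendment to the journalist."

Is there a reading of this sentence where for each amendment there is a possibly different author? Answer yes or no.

Yes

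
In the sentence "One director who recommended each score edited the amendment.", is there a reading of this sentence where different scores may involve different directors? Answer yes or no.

No

The paraphrase describes the scope ordering *each score* > *one director*.
*each score* is embedded in the relative clause *who recommended each score*.
The relative clause forms an island for QR, so the quantifier is confined to the head noun's restrictor.
The inverse ordering *each score* > *one director* is therefore underivable.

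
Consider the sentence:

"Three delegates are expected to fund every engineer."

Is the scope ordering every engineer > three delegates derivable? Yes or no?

Yes

*every engineer* is inside a raising infinitive, which is transparent to QR (no CP barrier), so it behaves as a matrix argument.
Since no island is crossed, the inverse ordering is licensed alongside surface scope.
Both orderings are possible: *three delegates* > *every engineer* and *every engineer* > *three delegates*.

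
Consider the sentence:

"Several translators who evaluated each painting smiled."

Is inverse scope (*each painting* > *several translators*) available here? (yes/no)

*each painting* occurs within the relative clause *who evaluated each painting*.
The relative clause forms an island for QR, so the quantifier is confined to the head noun's restrictor.
There is no licit LF on which *each painting* c-commands *several translators*.

No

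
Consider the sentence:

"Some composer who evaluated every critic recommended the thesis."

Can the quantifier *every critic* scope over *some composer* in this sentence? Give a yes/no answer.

No

Structurally, *every critic* is inside the relative clause *who evaluated every critic*.
The relative clause forms an island for QR, so the quantifier is confined to the head noun's restrictor.
*every critic* is confined to the island and cannot take scope over *some composer*.
(Only the surface reading survives: one fixed composer with respect to all the relevant critics.)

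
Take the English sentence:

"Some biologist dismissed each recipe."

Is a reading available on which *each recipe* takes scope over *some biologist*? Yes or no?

Both DPs are arguments of the same predicate; there is no clause or island boundary between them.
No island intervenes, so both surface and inverse scope are derivable.

Yes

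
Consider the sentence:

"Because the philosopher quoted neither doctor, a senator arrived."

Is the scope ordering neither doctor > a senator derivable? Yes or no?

The DP *neither doctor* is contained in the adjunct clause *because the philosopher quoted neither doctor*.
Scope out of an adjunct clause is unavailable: QR respects the adjunct-island constraint.
*neither doctor* > *a senator* would require crossing that boundary, which is illicit.

No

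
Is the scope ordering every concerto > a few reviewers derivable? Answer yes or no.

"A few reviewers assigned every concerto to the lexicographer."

*every concerto* is the matrix object and *a few reviewers* the matrix subject; the two are clausemates.
QR within a single clause is free, so the lower quantifier may take scope over the higher one.

Yes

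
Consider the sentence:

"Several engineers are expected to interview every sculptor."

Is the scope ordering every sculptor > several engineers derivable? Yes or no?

Yes

*every sculptor* is inside a raising infinitive, which is transparent to QR (no CP barrier), so it behaves as a matrix argument.
No island intervenes, so both surface and inverse scope are derivable.
So *every sculptor* > *several engineers* is among the available readings.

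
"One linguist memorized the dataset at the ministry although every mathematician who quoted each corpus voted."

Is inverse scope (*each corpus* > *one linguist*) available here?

Structurally, *each corpus* is inside the relative clause *who quoted each corpus*, which is itself inside the adjunct *although every mathematician who quoted each corpus voted*.
Even if one barrier were somehow void, the other would still block QR.
There is no licit LF on which *each corpus* c-commands *one linguist*.
(Only the surface reading survives: one fixed linguist with respect to all the relevant corpora.)

No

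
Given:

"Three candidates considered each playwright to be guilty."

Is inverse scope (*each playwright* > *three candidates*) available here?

Yes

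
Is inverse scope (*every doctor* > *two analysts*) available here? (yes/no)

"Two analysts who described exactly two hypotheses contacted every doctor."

Yes

Although the sentence contains a relative clause (*who described exactly two hypotheses*), *every doctor* is outside it, in the matrix VP.
With no island boundary between them, the object can take inverse scope over the subject via ordinary QR within the clause.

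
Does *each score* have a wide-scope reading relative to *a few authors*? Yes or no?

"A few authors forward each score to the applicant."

Yes

Both DPs are arguments of the same predicate; there is no clause or island boundary between them.
QR within a single clause is free, so the lower quantifier may take scope over the higher one.
Both orderings are possible: *a few authors* > *each score* and *each score* > *a few authors*.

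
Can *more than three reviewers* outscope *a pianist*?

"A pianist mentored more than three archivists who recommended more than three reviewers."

*more than three reviewers* occurs within the relative clause *who recommended more than three reviewers* modifying *more than three archivists*.
Relative clauses block scope extraction: QR cannot target a position outside the modified NP.
*more than three reviewers* is confined to the island and cannot take scope over *a pianist*.

No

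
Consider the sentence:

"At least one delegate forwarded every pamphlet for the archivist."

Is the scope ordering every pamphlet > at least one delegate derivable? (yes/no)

*at least one delegate* and *every pamphlet* are co-arguments of the matrix verb, with nothing but a clause-internal boundary between them.
Ordinary QR to a clause-peripheral position gives the wide-scope LF for the lower DP.

Yes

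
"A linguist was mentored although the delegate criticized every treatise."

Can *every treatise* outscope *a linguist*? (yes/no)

The DP *every treatise* is contained in the adjunct clause *although the delegate criticized every treatise*.
Adjunct clauses are scope islands: a quantifier inside an adjunct cannot raise into the matrix clause.
So *every treatise* cannot raise to a position above *a linguist*.

No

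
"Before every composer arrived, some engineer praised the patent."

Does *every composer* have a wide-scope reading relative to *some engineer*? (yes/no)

The DP *every composer* is contained in the adjunct clause *before every composer arrived*.
Adverbial clauses are not L-marked, so they are barriers for QR — the quantifier cannot escape the adjunct.
The ordering *every composer* > *some engineer* is therefore underivable.

No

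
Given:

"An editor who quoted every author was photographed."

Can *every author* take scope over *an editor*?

No

*every author* sits inside the relative clause *who quoted every author*.
QR out of a relative clause is ruled out by the relative-clause island constraint.
*every author* is confined to the island and cannot take scope over *an editor*.
(Only the surface reading survives: one fixed editor with respect to all the relevant authors.)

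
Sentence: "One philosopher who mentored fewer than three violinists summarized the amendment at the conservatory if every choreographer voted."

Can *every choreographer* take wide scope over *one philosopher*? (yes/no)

No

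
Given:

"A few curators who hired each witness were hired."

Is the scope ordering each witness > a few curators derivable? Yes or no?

The target quantifier *each witness* is part of the relative clause *who hired each witness*.
Relative clauses block scope extraction: QR cannot target a position outside the modified NP.
So *each witness* cannot raise high enough to outscope *a few curators*; only the surface ordering *a few curators* > *each witness* is available.

No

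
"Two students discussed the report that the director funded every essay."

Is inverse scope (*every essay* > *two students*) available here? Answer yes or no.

*every essay* sits inside the complex NP *the report that the director funded every essay*.
A that-clause complement to a noun is an island; QR cannot cross the NP boundary.
*every essay* > *two students* would require crossing that boundary, which is illicit.

No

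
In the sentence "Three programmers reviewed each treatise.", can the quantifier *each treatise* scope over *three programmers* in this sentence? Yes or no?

Yes

*each treatise* is the matrix object and *three programmers* the matrix subject; the two are clausemates.
With no island boundary between them, the object can take inverse scope over the subject via ordinary QR within the clause.
The sentence is scopally ambiguous between *three programmers* > *each treatise* and *each treatise* > *three programmers*.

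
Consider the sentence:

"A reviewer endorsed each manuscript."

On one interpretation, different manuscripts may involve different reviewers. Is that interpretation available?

This is the *each manuscript* > *a reviewer* reading.
Both DPs are arguments of the same predicate; there is no clause or island boundary between them.
With no island boundary between them, the object can take inverse scope over the subject via ordinary QR within the clause.
So *each manuscript* > *a reviewer* is among the available readings.

Yes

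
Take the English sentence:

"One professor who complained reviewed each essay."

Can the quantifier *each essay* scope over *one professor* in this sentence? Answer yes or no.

*each essay* is a matrix argument; only *one professor* is modified by the relative clause *who complained*, so the RC island is irrelevant to the target quantifier.
With no island boundary between them, the object can take inverse scope over the subject via ordinary QR within the clause.
Both orderings are possible: *one professor* > *each essay* and *each essay* > *one professor*.

Yes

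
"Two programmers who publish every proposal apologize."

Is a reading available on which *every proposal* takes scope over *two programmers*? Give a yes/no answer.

No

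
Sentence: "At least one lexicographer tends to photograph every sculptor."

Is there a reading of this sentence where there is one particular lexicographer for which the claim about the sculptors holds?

The paraphrase describes the scope ordering *at least one lexicographer* > *every sculptor*.
Nothing needs to raise for *at least one lexicographer* > *every sculptor*, so no island constraint is at stake.

Yes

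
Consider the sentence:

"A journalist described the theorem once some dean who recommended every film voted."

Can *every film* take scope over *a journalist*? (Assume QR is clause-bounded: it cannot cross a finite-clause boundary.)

*every film* sits inside the relative clause *who recommended every film*, which is itself inside the adjunct *once some dean who recommended every film voted*.
Both the relative clause and the enclosing adjunct are scope islands; QR cannot cross either.
So *every film* cannot raise high enough to outscope *a journalist*; only the surface ordering *a journalist* > *every film* is available.

No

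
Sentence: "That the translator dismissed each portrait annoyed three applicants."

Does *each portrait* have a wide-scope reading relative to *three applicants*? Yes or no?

No

The target quantifier *each portrait* is part of the sentential subject *that the translator dismissed each portrait*.
The Sentential Subject Constraint rules out raising the quantifier out of the that-clause subject.
*each portrait* is confined to the island and cannot take scope over *three applicants*.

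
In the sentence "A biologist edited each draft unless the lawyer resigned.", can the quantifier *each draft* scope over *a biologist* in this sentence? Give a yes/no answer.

Yes

Neither queried DP is inside the adjunct, so the adjunct-island constraint does not apply.
Nothing blocks QR of the lower DP to a position above the higher one, so inverse scope is available.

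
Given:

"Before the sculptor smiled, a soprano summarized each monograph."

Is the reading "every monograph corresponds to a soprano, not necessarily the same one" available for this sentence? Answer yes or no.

The described interpretation is the *each monograph* > *a soprano* scoping.
Although there is an adjunct clause, *each monograph* is in the main clause, not inside the adjunct.
Ordinary QR to a clause-peripheral position gives the wide-scope LF for the lower DP.

Yes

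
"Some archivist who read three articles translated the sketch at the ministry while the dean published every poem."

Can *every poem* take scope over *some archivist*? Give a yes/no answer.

No

The target quantifier *every poem* is part of the adjunct clause *while the dean published every poem*.
The adjunct-island constraint bars QR out of an adverbial clause.
Hence only narrow scope for *every poem* (under *some archivist*) survives.
(Only the surface reading survives: one fixed archivist with respect to all the relevant poems.)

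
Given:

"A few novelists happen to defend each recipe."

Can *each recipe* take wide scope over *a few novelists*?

Yes

*each recipe* is inside a raising infinitive, which is transparent to QR (no CP barrier), so it behaves as a matrix argument.
Ordinary QR to a clause-peripheral position gives the wide-scope LF for the lower DP.
The sentence is scopally ambiguous between *a few novelists* > *each recipe* and *each recipe* > *a few novelists*.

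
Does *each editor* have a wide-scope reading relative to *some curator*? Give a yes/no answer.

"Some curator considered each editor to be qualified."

ECM infinitives lack a CP barrier, so *each editor* can QR over the matrix subject *some curator*.
With no island boundary between them, the object can take inverse scope over the subject via ordinary QR within the clause.

Yes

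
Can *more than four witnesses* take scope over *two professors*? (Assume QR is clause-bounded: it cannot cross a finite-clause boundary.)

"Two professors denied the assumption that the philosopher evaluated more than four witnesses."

No

*more than four witnesses* is embedded in the complex NP *the assumption that the philosopher evaluated more than four witnesses*.
The Complex NP Constraint bars QR out of the complement clause of a noun.
There is no licit LF on which *more than four witnesses* c-commands *two professors*.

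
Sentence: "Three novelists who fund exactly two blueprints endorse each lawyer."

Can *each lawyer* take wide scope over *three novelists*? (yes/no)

The RC *who fund exactly two blueprints* is an island, but *each lawyer* is not inside it — it is the matrix object, a clausemate of *three novelists*.
Since no island is crossed, the inverse ordering is licensed alongside surface scope.

Yes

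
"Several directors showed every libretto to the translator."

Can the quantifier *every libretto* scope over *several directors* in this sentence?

*several directors* and *every libretto* are co-arguments of the matrix verb, with nothing but a clause-internal boundary between them.
No island intervenes, so both surface and inverse scope are derivable.

Yes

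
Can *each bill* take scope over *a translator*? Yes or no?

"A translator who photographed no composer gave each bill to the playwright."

Yes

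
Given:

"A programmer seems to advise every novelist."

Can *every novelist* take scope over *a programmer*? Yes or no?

The matrix predicate is a raising verb, whose infinitival complement is not a scope island — *every novelist* can QR into the matrix clause.
Since no island is crossed, the inverse ordering is licensed alongside surface scope.

Yes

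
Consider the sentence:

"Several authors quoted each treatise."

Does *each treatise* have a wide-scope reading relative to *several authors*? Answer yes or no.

Yes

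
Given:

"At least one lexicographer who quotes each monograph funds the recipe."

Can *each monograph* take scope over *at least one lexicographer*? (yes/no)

No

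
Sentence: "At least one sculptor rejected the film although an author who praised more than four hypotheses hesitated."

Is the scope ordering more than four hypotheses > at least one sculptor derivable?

No

The target quantifier *more than four hypotheses* is part of the relative clause *who praised more than four hypotheses*, which is itself inside the adjunct *although an author who praised more than four hypotheses hesitated*.
The quantifier would have to escape first the RC and then the adjunct — two independent island violations.
Hence only narrow scope for *more than four hypotheses* (under *at least one sculptor*) survives.
(Only the surface reading survives: one fixed sculptor with respect to all the relevant hypotheses.)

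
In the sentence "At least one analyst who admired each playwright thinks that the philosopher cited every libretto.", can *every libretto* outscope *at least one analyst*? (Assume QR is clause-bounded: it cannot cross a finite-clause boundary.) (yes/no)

The target quantifier *every libretto* is part of the finite complement clause *that the philosopher cited every libretto*.
Finite CP is the ceiling for QR here, by assumption.
So the wide-scope reading for *every libretto* is blocked.

No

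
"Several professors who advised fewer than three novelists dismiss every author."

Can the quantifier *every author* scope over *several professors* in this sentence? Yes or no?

Yes

*every author* sits in the matrix clause, not in the relative clause on *several professors*.
No island intervenes, so both surface and inverse scope are derivable.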